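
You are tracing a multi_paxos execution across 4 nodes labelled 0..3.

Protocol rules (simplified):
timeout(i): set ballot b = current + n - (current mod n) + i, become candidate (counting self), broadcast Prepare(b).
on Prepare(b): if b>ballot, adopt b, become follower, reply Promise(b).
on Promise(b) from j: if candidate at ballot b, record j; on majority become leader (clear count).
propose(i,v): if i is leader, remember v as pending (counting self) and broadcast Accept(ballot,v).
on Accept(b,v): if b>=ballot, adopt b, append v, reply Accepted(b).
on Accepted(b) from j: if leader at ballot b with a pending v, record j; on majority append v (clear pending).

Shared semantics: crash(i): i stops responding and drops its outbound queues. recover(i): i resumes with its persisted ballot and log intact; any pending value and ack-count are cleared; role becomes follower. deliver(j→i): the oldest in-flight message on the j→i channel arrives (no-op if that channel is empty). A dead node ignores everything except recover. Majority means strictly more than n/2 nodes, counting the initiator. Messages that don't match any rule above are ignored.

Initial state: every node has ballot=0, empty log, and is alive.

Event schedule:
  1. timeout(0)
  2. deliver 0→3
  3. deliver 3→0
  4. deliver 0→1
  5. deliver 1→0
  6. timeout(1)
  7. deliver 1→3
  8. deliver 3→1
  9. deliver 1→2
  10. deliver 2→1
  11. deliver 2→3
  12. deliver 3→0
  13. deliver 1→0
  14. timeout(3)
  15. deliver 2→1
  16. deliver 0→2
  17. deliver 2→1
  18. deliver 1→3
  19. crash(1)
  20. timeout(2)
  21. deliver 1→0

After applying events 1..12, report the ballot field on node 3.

e1 timeout(0): 0[cand,b=4,-]
e2 deliver 0→3: 3[foll,b=4,-]
e3 deliver 3→0: ·
e4 deliver 0→1: 1[foll,b=4,-]
e5 deliver 1→0: 0[lead,b=4,-]
e6 timeout(1): 1[cand,b=9,-]
e7 deliver 1→3: 3[foll,b=9,-]
e8 deliver 3→1: ·
e9 deliver 1→2: 2[foll,b=9,-]
e10 deliver 2→1: 1[lead,b=9,-]
e11 deliver 2→3: ·
e12 deliver 3→0: ·

9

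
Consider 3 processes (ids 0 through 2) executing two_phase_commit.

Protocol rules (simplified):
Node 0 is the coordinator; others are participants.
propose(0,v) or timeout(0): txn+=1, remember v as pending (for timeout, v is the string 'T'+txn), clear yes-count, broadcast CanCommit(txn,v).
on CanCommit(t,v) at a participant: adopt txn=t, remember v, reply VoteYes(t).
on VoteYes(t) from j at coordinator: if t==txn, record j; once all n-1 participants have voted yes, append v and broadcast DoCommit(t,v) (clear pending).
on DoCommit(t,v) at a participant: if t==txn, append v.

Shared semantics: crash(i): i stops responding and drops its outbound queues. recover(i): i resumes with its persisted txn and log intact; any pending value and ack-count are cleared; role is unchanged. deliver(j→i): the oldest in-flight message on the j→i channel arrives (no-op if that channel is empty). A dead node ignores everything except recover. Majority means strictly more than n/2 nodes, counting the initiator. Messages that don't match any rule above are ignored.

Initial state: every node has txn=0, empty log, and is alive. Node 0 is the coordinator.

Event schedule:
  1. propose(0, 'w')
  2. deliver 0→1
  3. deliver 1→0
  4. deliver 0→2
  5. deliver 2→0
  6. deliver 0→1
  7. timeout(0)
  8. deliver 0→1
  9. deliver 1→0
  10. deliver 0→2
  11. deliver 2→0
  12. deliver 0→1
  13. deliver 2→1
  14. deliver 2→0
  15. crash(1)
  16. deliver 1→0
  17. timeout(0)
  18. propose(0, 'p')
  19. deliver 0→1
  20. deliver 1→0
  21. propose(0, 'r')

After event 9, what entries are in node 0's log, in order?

w

step 1 propose(0,'w'): 0={coor,t=1,log=-}
step 2 deliver 0→1: 1={part,t=1,log=-}
step 3 deliver 1→0: —
step 4 deliver 0→2: 2={part,t=1,log=-}
step 5 deliver 2→0: 0={coor,t=1,log=w}
step 6 deliver 0→1: 1={part,t=1,log=w}
step 7 timeout(0): 0={coor,t=2,log=w}
step 8 deliver 0→1: 1={part,t=2,log=w}
step 9 deliver 1→0: —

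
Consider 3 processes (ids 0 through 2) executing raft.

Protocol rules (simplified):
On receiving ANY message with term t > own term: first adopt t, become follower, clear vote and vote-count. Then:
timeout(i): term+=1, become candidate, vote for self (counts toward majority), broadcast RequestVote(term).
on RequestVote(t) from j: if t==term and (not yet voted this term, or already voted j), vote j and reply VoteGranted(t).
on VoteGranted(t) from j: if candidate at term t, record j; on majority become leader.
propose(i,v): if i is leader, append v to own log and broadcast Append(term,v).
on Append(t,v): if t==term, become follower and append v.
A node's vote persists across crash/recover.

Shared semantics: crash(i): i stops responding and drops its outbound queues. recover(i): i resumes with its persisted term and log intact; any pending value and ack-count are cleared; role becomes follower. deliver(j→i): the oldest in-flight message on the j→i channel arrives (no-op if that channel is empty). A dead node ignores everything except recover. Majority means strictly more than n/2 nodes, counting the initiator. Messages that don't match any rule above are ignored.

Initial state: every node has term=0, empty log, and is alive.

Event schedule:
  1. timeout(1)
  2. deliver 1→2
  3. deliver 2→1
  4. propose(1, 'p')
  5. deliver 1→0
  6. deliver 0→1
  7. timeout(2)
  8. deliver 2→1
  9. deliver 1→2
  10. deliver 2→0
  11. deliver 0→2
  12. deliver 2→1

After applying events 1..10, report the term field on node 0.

2

after 1 — timeout(1): n1:cand/t1/[-]
after 2 — deliver 1→2: n2:foll/t1/[-]
after 3 — deliver 2→1: n1:lead/t1/[-]
after 4 — propose(1,'p'): n1:lead/t1/[p]
after 5 — deliver 1→0: n0:foll/t1/[-]
after 6 — deliver 0→1: ·
after 7 — timeout(2): n2:cand/t2/[-]
after 8 — deliver 2→1: n1:foll/t2/[p]
after 9 — deliver 1→2: ·
after 10 — deliver 2→0: n0:foll/t2/[-]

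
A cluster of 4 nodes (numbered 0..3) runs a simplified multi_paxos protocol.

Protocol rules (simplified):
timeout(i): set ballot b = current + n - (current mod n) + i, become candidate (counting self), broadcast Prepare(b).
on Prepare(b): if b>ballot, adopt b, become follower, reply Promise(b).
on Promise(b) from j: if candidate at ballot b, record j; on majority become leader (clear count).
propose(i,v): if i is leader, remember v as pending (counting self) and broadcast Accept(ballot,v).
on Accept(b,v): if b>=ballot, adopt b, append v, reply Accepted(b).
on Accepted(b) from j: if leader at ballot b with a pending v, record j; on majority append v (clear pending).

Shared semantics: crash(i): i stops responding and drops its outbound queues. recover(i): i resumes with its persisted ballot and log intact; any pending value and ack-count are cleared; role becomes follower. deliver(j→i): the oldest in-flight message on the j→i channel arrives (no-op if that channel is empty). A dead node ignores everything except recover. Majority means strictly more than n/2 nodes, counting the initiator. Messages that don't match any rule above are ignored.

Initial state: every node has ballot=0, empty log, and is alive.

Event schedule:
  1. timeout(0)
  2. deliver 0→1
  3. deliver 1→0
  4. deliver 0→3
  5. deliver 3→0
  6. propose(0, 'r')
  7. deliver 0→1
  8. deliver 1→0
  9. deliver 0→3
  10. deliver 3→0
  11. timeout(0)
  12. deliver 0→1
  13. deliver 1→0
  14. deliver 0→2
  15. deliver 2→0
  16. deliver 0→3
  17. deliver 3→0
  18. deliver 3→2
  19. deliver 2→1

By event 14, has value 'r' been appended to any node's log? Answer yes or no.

1. timeout(0):  <0:cand b4 ->
2. deliver 0→1:  <1:foll b4 ->
3. deliver 1→0:  nop
4. deliver 0→3:  <3:foll b4 ->
5. deliver 3→0:  <0:lead b4 ->
6. propose(0,'r'):  nop
7. deliver 0→1:  <1:foll b4 r>
8. deliver 1→0:  nop
9. deliver 0→3:  <3:foll b4 r>
10. deliver 3→0:  <0:lead b4 r>
11. timeout(0):  <0:cand b8 r>
12. deliver 0→1:  <1:foll b8 r>
13. deliver 1→0:  nop
14. deliver 0→2:  <2:foll b4 ->

yes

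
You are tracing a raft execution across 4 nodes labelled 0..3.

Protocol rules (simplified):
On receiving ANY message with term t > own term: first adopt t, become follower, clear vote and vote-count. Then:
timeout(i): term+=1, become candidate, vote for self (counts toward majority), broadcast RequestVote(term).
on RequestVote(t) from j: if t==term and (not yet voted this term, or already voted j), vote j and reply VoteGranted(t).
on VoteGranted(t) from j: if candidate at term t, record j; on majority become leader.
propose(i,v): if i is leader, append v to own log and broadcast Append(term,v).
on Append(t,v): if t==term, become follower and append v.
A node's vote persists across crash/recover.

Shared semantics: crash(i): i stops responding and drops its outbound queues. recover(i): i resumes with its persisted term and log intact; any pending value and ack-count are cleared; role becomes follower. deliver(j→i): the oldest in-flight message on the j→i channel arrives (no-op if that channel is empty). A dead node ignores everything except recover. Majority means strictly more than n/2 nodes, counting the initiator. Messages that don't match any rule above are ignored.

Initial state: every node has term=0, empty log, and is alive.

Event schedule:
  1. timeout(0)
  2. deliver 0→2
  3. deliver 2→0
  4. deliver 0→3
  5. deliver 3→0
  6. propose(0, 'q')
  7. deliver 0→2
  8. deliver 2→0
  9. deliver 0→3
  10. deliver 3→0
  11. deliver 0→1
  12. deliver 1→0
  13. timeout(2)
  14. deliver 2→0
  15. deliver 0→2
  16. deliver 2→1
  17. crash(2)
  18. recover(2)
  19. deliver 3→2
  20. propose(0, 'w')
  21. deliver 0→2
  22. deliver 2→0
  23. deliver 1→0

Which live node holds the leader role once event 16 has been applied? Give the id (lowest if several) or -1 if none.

step 1 timeout(0): 0={cand,t=1,log=-}
step 2 deliver 0→2: 2={foll,t=1,log=-}
step 3 deliver 2→0: —
step 4 deliver 0→3: 3={foll,t=1,log=-}
step 5 deliver 3→0: 0={lead,t=1,log=-}
step 6 propose(0,'q'): 0={lead,t=1,log=q}
step 7 deliver 0→2: 2={foll,t=1,log=q}
step 8 deliver 2→0: —
step 9 deliver 0→3: 3={foll,t=1,log=q}
step 10 deliver 3→0: —
step 11 deliver 0→1: 1={foll,t=1,log=-}
step 12 deliver 1→0: —
step 13 timeout(2): 2={cand,t=2,log=q}
step 14 deliver 2→0: 0={foll,t=2,log=q}
step 15 deliver 0→2: —
step 16 deliver 2→1: 1={foll,t=2,log=-}

-1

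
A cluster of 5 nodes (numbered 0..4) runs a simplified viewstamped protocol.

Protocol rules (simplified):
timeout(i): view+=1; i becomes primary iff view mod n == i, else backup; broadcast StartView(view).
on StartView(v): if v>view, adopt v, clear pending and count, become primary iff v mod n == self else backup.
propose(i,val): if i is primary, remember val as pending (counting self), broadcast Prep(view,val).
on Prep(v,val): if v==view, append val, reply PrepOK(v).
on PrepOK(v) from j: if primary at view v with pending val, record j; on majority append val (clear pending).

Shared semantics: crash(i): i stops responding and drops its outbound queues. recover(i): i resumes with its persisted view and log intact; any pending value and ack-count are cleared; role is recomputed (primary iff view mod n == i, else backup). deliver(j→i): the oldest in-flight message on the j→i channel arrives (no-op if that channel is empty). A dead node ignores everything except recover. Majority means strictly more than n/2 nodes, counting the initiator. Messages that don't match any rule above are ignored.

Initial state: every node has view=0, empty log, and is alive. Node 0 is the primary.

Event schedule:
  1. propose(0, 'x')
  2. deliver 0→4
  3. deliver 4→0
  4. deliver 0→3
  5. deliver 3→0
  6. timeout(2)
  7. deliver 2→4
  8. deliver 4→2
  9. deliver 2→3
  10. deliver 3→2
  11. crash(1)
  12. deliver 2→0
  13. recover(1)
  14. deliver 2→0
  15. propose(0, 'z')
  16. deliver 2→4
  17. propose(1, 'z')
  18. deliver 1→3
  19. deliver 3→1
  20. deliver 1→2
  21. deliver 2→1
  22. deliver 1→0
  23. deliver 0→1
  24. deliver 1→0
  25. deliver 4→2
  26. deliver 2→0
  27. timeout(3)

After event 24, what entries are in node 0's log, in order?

x

step 1 propose(0,'x'): —
step 2 deliver 0→4: 4={back,v=0,log=x}
step 3 deliver 4→0: —
step 4 deliver 0→3: 3={back,v=0,log=x}
step 5 deliver 3→0: 0={prim,v=0,log=x}
step 6 timeout(2): 2={back,v=1,log=-}
step 7 deliver 2→4: 4={back,v=1,log=x}
step 8 deliver 4→2: —
step 9 deliver 2→3: 3={back,v=1,log=x}
step 10 deliver 3→2: —
step 11 crash(1): 1={✗back,v=0,log=-}
step 12 deliver 2→0: 0={back,v=1,log=x}
step 13 recover(1): 1={back,v=0,log=-}
step 14 deliver 2→0: —
step 15 propose(0,'z'): —
step 16 deliver 2→4: —
step 17 propose(1,'z'): —
step 18 deliver 1→3: —
step 19 deliver 3→1: —
step 20 deliver 1→2: —
step 21 deliver 2→1: 1={prim,v=1,log=-}
step 22 deliver 1→0: —
step 23 deliver 0→1: —
step 24 deliver 1→0: —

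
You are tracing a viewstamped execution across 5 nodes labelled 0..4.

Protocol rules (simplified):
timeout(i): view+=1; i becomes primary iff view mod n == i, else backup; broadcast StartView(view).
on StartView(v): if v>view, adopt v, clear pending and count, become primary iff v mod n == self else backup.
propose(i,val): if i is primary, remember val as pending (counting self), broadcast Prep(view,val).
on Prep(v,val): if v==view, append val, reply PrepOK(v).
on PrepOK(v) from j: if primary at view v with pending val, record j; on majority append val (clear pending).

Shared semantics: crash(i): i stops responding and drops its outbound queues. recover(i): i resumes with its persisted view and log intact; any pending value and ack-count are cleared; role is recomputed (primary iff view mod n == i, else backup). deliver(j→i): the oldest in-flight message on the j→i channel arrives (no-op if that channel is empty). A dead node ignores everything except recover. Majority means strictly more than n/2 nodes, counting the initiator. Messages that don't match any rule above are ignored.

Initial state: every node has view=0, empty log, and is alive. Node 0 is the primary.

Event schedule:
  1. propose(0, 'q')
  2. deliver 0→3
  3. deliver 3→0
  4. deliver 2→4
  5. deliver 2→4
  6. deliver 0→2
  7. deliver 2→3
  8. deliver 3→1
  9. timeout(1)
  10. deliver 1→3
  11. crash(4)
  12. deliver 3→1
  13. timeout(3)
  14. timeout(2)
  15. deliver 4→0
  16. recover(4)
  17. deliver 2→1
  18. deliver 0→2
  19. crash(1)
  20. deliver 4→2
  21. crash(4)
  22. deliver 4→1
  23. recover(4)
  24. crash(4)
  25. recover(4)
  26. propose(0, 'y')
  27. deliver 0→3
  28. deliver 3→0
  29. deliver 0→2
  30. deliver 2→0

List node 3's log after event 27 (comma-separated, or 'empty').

step 1 propose(0,'q'): —
step 2 deliver 0→3: 3={back,v=0,log=q}
step 3 deliver 3→0: —
step 4 deliver 2→4: —
step 5 deliver 2→4: —
step 6 deliver 0→2: 2={back,v=0,log=q}
step 7 deliver 2→3: —
step 8 deliver 3→1: —
step 9 timeout(1): 1={prim,v=1,log=-}
step 10 deliver 1→3: 3={back,v=1,log=q}
step 11 crash(4): 4={✗back,v=0,log=-}
step 12 deliver 3→1: —
step 13 timeout(3): 3={back,v=2,log=q}
step 14 timeout(2): 2={back,v=1,log=q}
step 15 deliver 4→0: —
step 16 recover(4): 4={back,v=0,log=-}
step 17 deliver 2→1: —
step 18 deliver 0→2: —
step 19 crash(1): 1={✗prim,v=1,log=-}
step 20 deliver 4→2: —
step 21 crash(4): 4={✗back,v=0,log=-}
step 22 deliver 4→1: —
step 23 recover(4): 4={back,v=0,log=-}
step 24 crash(4): 4={✗back,v=0,log=-}
step 25 recover(4): 4={back,v=0,log=-}
step 26 propose(0,'y'): —
step 27 deliver 0→3: —

q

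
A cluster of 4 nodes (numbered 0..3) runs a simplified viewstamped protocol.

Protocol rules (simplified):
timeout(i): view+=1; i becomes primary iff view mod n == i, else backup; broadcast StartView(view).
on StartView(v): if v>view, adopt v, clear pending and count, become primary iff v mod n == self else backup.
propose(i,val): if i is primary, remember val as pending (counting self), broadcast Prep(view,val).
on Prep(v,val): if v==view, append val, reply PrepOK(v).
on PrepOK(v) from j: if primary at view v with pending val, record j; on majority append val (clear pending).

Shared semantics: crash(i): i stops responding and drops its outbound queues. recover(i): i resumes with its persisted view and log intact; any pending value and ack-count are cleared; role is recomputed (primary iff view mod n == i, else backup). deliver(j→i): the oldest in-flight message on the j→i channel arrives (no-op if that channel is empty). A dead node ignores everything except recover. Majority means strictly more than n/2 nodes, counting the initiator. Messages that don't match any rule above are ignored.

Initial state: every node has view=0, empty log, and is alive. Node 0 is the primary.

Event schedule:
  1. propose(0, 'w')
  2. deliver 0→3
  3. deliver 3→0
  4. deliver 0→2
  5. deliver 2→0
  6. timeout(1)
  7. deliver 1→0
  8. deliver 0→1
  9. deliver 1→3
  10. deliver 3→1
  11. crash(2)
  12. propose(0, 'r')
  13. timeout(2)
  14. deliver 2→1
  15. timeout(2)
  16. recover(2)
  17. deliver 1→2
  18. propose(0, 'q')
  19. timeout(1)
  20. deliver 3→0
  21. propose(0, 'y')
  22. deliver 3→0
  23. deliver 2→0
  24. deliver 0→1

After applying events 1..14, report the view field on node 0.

after 1 — propose(0,'w'): ·
after 2 — deliver 0→3: n3:back/v0/[w]
after 3 — deliver 3→0: ·
after 4 — deliver 0→2: n2:back/v0/[w]
after 5 — deliver 2→0: n0:prim/v0/[w]
after 6 — timeout(1): n1:prim/v1/[-]
after 7 — deliver 1→0: n0:back/v1/[w]
after 8 — deliver 0→1: ·
after 9 — deliver 1→3: n3:back/v1/[w]
after 10 — deliver 3→1: ·
after 11 — crash(2): n2:✗back/v0/[w]
after 12 — propose(0,'r'): ·
after 13 — timeout(2): ·
after 14 — deliver 2→1: ·

1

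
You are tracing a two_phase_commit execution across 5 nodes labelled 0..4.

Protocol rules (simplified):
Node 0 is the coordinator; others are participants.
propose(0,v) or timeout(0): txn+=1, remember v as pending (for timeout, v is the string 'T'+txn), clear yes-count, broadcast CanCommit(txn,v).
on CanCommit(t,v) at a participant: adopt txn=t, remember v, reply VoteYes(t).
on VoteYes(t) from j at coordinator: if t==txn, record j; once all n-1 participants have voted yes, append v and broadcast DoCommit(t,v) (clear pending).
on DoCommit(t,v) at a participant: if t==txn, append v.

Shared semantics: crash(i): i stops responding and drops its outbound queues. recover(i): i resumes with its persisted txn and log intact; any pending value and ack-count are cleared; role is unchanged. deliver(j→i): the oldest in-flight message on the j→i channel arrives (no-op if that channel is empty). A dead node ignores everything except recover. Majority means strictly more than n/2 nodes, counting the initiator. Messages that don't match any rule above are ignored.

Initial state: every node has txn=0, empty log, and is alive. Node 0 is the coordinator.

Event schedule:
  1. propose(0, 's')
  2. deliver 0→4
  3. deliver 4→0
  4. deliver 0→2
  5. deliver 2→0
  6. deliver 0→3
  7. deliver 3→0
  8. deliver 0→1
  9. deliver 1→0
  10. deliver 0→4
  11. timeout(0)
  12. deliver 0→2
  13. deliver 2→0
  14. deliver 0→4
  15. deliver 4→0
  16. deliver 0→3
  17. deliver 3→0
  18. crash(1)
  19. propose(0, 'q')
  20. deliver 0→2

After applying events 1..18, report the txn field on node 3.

1

[1] propose(0,'s') → N0(coor t1 [-])
[2] deliver 0→4 → N4(part t1 [-])
[3] deliver 4→0 → ∅
[4] deliver 0→2 → N2(part t1 [-])
[5] deliver 2→0 → ∅
[6] deliver 0→3 → N3(part t1 [-])
[7] deliver 3→0 → ∅
[8] deliver 0→1 → N1(part t1 [-])
[9] deliver 1→0 → N0(coor t1 [s])
[10] deliver 0→4 → N4(part t1 [s])
[11] timeout(0) → N0(coor t2 [s])
[12] deliver 0→2 → N2(part t1 [s])
[13] deliver 2→0 → ∅
[14] deliver 0→4 → N4(part t2 [s])
[15] deliver 4→0 → ∅
[16] deliver 0→3 → N3(part t1 [s])
[17] deliver 3→0 → ∅
[18] crash(1) → N1(✗part t1 [-])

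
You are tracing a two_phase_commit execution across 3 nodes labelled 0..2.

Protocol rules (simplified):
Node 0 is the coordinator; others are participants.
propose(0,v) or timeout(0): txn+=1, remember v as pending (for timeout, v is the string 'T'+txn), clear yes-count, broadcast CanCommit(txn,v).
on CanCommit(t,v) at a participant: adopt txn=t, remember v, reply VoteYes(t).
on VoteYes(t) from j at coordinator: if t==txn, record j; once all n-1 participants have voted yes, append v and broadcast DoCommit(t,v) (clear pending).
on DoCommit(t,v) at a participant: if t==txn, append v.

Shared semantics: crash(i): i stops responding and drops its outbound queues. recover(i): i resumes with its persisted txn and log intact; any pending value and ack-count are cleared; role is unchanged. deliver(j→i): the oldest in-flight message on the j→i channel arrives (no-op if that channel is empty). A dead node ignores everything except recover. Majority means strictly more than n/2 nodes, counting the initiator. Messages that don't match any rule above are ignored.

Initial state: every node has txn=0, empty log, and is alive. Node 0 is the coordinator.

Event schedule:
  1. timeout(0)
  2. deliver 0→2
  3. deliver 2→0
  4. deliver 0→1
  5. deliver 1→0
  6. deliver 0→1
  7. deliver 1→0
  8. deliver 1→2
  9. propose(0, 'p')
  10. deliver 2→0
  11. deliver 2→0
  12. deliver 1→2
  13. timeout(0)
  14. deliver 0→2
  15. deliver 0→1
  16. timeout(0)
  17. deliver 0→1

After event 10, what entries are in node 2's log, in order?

empty

step 1 timeout(0): 0={coor,t=1,log=-}
step 2 deliver 0→2: 2={part,t=1,log=-}
step 3 deliver 2→0: —
step 4 deliver 0→1: 1={part,t=1,log=-}
step 5 deliver 1→0: 0={coor,t=1,log=T1}
step 6 deliver 0→1: 1={part,t=1,log=T1}
step 7 deliver 1→0: —
step 8 deliver 1→2: —
step 9 propose(0,'p'): 0={coor,t=2,log=T1}
step 10 deliver 2→0: —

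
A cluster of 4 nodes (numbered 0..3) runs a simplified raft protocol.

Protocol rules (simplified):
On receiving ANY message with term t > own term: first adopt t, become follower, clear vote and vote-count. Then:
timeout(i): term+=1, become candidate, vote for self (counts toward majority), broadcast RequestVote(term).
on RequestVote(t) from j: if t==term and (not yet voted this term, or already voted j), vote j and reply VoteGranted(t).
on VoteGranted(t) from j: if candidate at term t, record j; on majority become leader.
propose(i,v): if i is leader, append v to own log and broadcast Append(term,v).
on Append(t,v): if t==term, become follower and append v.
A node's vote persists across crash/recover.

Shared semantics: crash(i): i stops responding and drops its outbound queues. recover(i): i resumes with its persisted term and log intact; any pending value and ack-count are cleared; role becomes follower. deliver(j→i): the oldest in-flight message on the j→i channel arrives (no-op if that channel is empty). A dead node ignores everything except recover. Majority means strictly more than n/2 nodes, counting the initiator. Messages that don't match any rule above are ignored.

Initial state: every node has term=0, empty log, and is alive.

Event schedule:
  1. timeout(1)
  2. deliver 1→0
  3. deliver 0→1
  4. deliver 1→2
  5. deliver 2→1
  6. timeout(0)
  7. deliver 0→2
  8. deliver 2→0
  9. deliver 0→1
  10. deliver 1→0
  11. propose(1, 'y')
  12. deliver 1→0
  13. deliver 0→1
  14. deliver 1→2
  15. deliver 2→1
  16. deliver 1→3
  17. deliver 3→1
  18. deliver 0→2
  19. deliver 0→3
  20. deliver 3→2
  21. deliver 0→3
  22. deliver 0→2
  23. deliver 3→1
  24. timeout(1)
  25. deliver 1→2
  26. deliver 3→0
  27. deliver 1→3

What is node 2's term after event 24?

2

after 1 — timeout(1): n1:cand/t1/[-]
after 2 — deliver 1→0: n0:foll/t1/[-]
after 3 — deliver 0→1: ·
after 4 — deliver 1→2: n2:foll/t1/[-]
after 5 — deliver 2→1: n1:lead/t1/[-]
after 6 — timeout(0): n0:cand/t2/[-]
after 7 — deliver 0→2: n2:foll/t2/[-]
after 8 — deliver 2→0: ·
after 9 — deliver 0→1: n1:foll/t2/[-]
after 10 — deliver 1→0: n0:lead/t2/[-]
after 11 — propose(1,'y'): ·
after 12 — deliver 1→0: ·
after 13 — deliver 0→1: ·
after 14 — deliver 1→2: ·
after 15 — deliver 2→1: ·
after 16 — deliver 1→3: n3:foll/t1/[-]
after 17 — deliver 3→1: ·
after 18 — deliver 0→2: ·
after 19 — deliver 0→3: n3:foll/t2/[-]
after 20 — deliver 3→2: ·
after 21 — deliver 0→3: ·
after 22 — deliver 0→2: ·
after 23 — deliver 3→1: ·
after 24 — timeout(1): n1:cand/t3/[-]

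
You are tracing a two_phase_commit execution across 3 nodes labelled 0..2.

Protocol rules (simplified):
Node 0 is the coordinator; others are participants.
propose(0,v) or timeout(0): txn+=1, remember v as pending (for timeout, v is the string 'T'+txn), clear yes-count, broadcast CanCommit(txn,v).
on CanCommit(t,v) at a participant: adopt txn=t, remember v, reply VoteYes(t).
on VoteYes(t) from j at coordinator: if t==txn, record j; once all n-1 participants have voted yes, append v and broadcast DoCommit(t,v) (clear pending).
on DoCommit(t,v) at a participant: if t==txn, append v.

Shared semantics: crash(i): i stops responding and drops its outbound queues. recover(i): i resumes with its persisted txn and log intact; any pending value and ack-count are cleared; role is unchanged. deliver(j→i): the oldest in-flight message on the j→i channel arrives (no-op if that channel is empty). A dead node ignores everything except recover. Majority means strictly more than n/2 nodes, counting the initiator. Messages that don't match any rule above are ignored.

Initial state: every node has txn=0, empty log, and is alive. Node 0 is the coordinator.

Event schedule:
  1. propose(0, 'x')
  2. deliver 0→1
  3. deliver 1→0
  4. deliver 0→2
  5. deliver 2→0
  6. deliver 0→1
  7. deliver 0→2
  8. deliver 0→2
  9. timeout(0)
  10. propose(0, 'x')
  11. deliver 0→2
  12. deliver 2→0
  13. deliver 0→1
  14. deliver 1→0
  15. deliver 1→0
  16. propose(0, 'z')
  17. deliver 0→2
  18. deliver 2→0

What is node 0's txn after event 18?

4

after 1 — propose(0,'x'): n0:coor/t1/[-]
after 2 — deliver 0→1: n1:part/t1/[-]
after 3 — deliver 1→0: ·
after 4 — deliver 0→2: n2:part/t1/[-]
after 5 — deliver 2→0: n0:coor/t1/[x]
after 6 — deliver 0→1: n1:part/t1/[x]
after 7 — deliver 0→2: n2:part/t1/[x]
after 8 — deliver 0→2: ·
after 9 — timeout(0): n0:coor/t2/[x]
after 10 — propose(0,'x'): n0:coor/t3/[x]
after 11 — deliver 0→2: n2:part/t2/[x]
after 12 — deliver 2→0: ·
after 13 — deliver 0→1: n1:part/t2/[x]
after 14 — deliver 1→0: ·
after 15 — deliver 1→0: ·
after 16 — propose(0,'z'): n0:coor/t4/[x]
after 17 — deliver 0→2: n2:part/t3/[x]
after 18 — deliver 2→0: ·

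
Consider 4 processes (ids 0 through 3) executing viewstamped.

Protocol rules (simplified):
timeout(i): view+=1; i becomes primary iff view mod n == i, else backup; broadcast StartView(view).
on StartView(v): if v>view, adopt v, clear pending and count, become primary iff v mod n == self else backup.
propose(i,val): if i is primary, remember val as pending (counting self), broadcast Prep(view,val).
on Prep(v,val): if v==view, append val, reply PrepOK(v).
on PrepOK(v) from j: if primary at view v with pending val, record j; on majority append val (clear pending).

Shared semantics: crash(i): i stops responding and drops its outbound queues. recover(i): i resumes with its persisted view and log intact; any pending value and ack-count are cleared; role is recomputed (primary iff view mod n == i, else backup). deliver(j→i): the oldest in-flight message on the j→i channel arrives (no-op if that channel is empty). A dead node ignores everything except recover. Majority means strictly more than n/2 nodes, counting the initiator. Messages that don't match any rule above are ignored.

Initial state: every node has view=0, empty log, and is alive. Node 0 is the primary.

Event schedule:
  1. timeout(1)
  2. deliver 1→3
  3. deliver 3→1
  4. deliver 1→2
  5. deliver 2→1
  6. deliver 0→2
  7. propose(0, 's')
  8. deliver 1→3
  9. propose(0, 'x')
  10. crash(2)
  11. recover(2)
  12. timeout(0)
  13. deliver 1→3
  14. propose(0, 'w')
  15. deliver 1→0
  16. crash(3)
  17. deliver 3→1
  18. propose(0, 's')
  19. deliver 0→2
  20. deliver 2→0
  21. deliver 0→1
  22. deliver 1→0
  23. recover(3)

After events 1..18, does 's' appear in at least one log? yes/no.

after 1 — timeout(1): n1:prim/v1/[-]
after 2 — deliver 1→3: n3:back/v1/[-]
after 3 — deliver 3→1: ·
after 4 — deliver 1→2: n2:back/v1/[-]
after 5 — deliver 2→1: ·
after 6 — deliver 0→2: ·
after 7 — propose(0,'s'): ·
after 8 — deliver 1→3: ·
after 9 — propose(0,'x'): ·
after 10 — crash(2): n2:✗back/v1/[-]
after 11 — recover(2): n2:back/v1/[-]
after 12 — timeout(0): n0:back/v1/[-]
after 13 — deliver 1→3: ·
after 14 — propose(0,'w'): ·
after 15 — deliver 1→0: ·
after 16 — crash(3): n3:✗back/v1/[-]
after 17 — deliver 3→1: ·
after 18 — propose(0,'s'): ·

no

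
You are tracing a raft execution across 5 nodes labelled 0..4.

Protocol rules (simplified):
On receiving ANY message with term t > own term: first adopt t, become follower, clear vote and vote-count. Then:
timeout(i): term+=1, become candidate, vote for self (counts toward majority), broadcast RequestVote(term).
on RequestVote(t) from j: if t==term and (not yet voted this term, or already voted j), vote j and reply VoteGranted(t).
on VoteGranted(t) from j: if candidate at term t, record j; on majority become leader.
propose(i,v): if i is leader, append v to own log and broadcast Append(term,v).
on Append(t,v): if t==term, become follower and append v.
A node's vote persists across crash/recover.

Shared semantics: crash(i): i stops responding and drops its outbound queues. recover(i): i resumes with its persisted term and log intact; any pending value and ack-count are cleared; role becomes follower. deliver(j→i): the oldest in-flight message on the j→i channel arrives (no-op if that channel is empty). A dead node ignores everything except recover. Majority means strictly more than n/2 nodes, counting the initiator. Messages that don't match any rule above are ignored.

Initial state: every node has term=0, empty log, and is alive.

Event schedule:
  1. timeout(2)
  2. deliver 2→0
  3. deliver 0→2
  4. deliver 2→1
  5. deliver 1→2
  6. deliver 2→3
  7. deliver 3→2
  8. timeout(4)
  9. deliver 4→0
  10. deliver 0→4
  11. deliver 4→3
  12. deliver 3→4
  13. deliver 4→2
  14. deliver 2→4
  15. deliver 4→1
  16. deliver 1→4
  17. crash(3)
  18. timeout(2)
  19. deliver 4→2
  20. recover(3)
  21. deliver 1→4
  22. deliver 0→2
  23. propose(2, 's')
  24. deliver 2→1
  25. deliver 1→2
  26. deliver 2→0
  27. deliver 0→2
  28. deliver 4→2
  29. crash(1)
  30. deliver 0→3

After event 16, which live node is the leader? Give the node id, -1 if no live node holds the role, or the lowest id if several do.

2

[1] timeout(2) → N2(cand t1 [-])
[2] deliver 2→0 → N0(foll t1 [-])
[3] deliver 0→2 → ∅
[4] deliver 2→1 → N1(foll t1 [-])
[5] deliver 1→2 → N2(lead t1 [-])
[6] deliver 2→3 → N3(foll t1 [-])
[7] deliver 3→2 → ∅
[8] timeout(4) → N4(cand t1 [-])
[9] deliver 4→0 → ∅
[10] deliver 0→4 → ∅
[11] deliver 4→3 → ∅
[12] deliver 3→4 → ∅
[13] deliver 4→2 → ∅
[14] deliver 2→4 → ∅
[15] deliver 4→1 → ∅
[16] deliver 1→4 → ∅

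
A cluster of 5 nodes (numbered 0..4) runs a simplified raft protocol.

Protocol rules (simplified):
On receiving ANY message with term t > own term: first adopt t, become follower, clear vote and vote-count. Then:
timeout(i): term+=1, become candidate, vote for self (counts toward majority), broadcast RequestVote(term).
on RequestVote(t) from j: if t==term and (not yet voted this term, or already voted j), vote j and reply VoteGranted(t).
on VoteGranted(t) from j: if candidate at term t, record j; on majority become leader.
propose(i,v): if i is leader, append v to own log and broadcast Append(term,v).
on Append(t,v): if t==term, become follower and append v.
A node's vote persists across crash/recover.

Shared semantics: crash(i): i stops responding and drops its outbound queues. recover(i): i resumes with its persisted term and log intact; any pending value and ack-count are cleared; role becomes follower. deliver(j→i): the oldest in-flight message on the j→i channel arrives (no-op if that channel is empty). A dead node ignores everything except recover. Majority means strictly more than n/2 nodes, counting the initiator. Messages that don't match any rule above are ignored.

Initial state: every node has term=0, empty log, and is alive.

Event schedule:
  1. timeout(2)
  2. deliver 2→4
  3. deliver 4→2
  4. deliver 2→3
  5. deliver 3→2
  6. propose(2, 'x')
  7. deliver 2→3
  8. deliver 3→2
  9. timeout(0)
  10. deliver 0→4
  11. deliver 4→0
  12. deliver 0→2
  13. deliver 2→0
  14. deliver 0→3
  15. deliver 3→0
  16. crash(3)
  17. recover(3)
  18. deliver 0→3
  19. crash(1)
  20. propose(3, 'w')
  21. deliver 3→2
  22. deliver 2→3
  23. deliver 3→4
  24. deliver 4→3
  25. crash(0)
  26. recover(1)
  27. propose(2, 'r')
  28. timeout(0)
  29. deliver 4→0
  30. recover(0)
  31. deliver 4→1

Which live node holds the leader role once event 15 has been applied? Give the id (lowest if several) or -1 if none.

after 1 — timeout(2): n2:cand/t1/[-]
after 2 — deliver 2→4: n4:foll/t1/[-]
after 3 — deliver 4→2: ·
after 4 — deliver 2→3: n3:foll/t1/[-]
after 5 — deliver 3→2: n2:lead/t1/[-]
after 6 — propose(2,'x'): n2:lead/t1/[x]
after 7 — deliver 2→3: n3:foll/t1/[x]
after 8 — deliver 3→2: ·
after 9 — timeout(0): n0:cand/t1/[-]
after 10 — deliver 0→4: ·
after 11 — deliver 4→0: ·
after 12 — deliver 0→2: ·
after 13 — deliver 2→0: ·
after 14 — deliver 0→3: ·
after 15 — deliver 3→0: ·

2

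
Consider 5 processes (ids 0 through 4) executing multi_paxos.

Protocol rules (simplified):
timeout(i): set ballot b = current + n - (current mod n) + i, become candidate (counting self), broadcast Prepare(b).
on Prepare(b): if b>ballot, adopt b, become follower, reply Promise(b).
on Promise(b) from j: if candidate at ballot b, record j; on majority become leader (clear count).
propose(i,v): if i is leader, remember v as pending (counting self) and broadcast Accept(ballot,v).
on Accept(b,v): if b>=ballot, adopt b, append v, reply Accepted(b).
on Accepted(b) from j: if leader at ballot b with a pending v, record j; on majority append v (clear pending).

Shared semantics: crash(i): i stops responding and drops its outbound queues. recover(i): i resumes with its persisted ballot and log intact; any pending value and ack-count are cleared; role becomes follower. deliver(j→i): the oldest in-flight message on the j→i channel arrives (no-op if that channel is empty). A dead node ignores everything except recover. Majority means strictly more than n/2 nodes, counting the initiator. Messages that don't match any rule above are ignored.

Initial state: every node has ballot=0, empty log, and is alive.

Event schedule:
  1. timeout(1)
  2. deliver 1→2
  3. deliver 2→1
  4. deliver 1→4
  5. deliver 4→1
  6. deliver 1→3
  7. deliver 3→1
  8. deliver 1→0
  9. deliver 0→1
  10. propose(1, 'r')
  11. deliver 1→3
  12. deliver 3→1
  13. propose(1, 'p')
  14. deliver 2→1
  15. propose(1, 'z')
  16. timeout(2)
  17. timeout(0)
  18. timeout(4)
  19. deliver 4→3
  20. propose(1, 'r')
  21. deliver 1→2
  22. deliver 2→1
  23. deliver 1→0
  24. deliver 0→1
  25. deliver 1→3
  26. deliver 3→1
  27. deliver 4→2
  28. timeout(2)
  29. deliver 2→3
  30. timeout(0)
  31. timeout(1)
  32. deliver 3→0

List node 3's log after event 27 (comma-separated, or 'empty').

e1 timeout(1): 1[cand,b=6,-]
e2 deliver 1→2: 2[foll,b=6,-]
e3 deliver 2→1: ·
e4 deliver 1→4: 4[foll,b=6,-]
e5 deliver 4→1: 1[lead,b=6,-]
e6 deliver 1→3: 3[foll,b=6,-]
e7 deliver 3→1: ·
e8 deliver 1→0: 0[foll,b=6,-]
e9 deliver 0→1: ·
e10 propose(1,'r'): ·
e11 deliver 1→3: 3[foll,b=6,r]
e12 deliver 3→1: ·
e13 propose(1,'p'): ·
e14 deliver 2→1: ·
e15 propose(1,'z'): ·
e16 timeout(2): 2[cand,b=12,-]
e17 timeout(0): 0[cand,b=10,-]
e18 timeout(4): 4[cand,b=14,-]
e19 deliver 4→3: 3[foll,b=14,r]
e20 propose(1,'r'): ·
e21 deliver 1→2: ·
e22 deliver 2→1: 1[foll,b=12,-]
e23 deliver 1→0: ·
e24 deliver 0→1: ·
e25 deliver 1→3: ·
e26 deliver 3→1: ·
e27 deliver 4→2: 2[foll,b=14,-]

r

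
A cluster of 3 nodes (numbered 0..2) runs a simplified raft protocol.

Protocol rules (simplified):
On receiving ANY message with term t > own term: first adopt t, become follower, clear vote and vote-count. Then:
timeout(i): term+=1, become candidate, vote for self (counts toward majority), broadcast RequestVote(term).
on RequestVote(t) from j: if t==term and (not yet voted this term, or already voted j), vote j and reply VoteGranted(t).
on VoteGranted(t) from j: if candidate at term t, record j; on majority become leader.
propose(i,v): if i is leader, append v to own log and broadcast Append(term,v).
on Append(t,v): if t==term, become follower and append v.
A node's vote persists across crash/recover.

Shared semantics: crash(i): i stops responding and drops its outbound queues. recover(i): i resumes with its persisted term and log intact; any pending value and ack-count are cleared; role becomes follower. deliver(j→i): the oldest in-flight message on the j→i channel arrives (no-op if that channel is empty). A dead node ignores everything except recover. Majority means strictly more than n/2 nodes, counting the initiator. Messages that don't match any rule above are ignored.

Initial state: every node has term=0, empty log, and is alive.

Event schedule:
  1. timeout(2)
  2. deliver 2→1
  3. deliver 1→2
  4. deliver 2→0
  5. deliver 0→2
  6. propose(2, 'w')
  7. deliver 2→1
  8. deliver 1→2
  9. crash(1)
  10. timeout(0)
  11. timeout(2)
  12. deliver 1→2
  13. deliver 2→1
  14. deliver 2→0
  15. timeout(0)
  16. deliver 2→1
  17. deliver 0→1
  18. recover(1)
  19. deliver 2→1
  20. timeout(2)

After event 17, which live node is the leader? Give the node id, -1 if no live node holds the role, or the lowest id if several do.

-1

e1 timeout(2): 2[cand,t=1,-]
e2 deliver 2→1: 1[foll,t=1,-]
e3 deliver 1→2: 2[lead,t=1,-]
e4 deliver 2→0: 0[foll,t=1,-]
e5 deliver 0→2: ·
e6 propose(2,'w'): 2[lead,t=1,w]
e7 deliver 2→1: 1[foll,t=1,w]
e8 deliver 1→2: ·
e9 crash(1): 1[✗foll,t=1,w]
e10 timeout(0): 0[cand,t=2,-]
e11 timeout(2): 2[cand,t=2,w]
e12 deliver 1→2: ·
e13 deliver 2→1: ·
e14 deliver 2→0: ·
e15 timeout(0): 0[cand,t=3,-]
e16 deliver 2→1: ·
e17 deliver 0→1: ·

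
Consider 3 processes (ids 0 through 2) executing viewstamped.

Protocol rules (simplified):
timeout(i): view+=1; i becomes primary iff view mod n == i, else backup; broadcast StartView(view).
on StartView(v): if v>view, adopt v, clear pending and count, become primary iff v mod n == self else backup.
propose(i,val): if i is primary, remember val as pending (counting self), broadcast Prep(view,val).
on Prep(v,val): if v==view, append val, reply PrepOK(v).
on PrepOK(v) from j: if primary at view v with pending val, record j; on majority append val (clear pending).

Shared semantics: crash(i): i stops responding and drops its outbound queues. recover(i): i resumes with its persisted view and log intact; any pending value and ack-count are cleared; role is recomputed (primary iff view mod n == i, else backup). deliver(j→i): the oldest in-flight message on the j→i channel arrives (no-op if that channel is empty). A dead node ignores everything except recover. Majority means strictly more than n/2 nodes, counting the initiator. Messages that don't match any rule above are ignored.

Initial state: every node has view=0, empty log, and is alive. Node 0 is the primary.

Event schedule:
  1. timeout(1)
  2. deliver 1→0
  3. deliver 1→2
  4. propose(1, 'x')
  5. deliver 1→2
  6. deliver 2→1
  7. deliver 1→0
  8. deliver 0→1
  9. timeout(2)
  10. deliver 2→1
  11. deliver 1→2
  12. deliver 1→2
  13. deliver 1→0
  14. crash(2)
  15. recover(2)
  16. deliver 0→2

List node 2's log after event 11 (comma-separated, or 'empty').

x

[1] timeout(1) → N1(prim v1 [-])
[2] deliver 1→0 → N0(back v1 [-])
[3] deliver 1→2 → N2(back v1 [-])
[4] propose(1,'x') → ∅
[5] deliver 1→2 → N2(back v1 [x])
[6] deliver 2→1 → N1(prim v1 [x])
[7] deliver 1→0 → N0(back v1 [x])
[8] deliver 0→1 → ∅
[9] timeout(2) → N2(prim v2 [x])
[10] deliver 2→1 → N1(back v2 [x])
[11] deliver 1→2 → ∅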